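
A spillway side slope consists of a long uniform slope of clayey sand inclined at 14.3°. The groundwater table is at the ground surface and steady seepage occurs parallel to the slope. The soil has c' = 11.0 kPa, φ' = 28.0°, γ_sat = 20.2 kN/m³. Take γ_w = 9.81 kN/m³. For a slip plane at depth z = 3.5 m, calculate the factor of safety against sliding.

With seepage parallel to the slope and the water table at the surface, the effective normal stress on the slip plane uses the buoyant unit weight γ' = γ_sat − γ_w while the driving shear stress uses γ_sat:
FS = [c' + γ' z cos²β tanφ'] / [γ_sat z sinβ cosβ]
γ' = 20.2 − 9.81 = 10.39 kN/m³
Numerator = 11.0 + 10.39·3.5·cos²14.3°·tan28.0° = 11.0 + 10.39·3.5·0.9390·0.5317 = 29.156 kPa
Denominator = 20.2·3.5·sin14.3°·cos14.3° = 20.2·3.5·0.2470·0.9690 = 16.922 kPa
FS = 29.156 / 16.922 = 1.723

FS = 1.72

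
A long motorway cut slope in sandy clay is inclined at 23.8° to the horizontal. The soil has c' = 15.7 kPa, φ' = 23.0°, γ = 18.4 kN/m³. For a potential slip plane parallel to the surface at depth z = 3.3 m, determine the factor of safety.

FS = 1.66

For an infinite slope with a slip plane parallel to the surface (no pore pressure): FS = [c' + γz cos²β tanφ'] / [γz sinβ cosβ].
γz = 18.4·3.3 = 60.72 kN/m²
Numerator = 15.7 + 60.72·cos²23.8°·tan23.0° = 15.7 + 60.72·0.8372·0.4245 = 37.277 kPa
Denominator = 60.72·sin23.8°·cos23.8° = 60.72·0.4035·0.9150 = 22.420 kPa
FS = 37.277 / 22.420 = 1.663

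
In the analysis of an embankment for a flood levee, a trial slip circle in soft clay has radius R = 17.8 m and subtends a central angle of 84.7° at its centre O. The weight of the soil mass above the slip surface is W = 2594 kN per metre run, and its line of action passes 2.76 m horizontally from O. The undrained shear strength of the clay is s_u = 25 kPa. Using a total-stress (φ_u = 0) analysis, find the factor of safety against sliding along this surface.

Taking moments about the centre O, the resisting moment is provided by the undrained shear strength acting along the arc:
Arc length L_a = R·θ = 17.8·(84.7°·π/180) = 17.8·1.4783 = 26.31 m
M_R = s_u·L_a·R = 25·26.31·17.8 = 11709.6 kN·m/m
M_D = W·d = 2594·2.76 = 7159.4 kN·m/m
FS = M_R / M_D = 11709.6 / 7159.4 = 1.636

FS = 1.64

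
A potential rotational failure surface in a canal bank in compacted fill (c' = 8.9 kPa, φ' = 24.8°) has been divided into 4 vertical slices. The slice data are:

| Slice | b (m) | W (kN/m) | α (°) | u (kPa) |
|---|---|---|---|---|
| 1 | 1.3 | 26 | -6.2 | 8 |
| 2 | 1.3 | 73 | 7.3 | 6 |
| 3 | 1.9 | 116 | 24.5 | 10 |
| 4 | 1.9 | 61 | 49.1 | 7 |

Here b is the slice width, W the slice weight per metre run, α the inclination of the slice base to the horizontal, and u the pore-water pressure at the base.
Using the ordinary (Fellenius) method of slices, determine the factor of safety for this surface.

FS = 1.52

Ordinary method of slices: FS = Σ[c'·Δl_i + (W_i cosα_i − u_i·Δl_i)·tanφ'] / Σ W_i sinα_i, with Δl_i = b_i / cosα_i.
Slice 1: Δl = 1.3/cos(-6.2°) = 1.308 m; N'_1 = 26·cos(-6.2°) − 8·1.308 = 15.4; c'Δl = 11.64; W sinα = -2.8
Slice 2: Δl = 1.3/cos7.3° = 1.311 m; N'_2 = 73·cos7.3° − 6·1.311 = 64.5; c'Δl = 11.66; W sinα = 9.3
Slice 3: Δl = 1.9/cos24.5° = 2.088 m; N'_3 = 116·cos24.5° − 10·2.088 = 84.7; c'Δl = 18.58; W sinα = 48.1
Slice 4: Δl = 1.9/cos49.1° = 2.902 m; N'_4 = 61·cos49.1° − 7·2.902 = 19.6; c'Δl = 25.83; W sinα = 46.1
Σc'Δl = 67.7 kN/m; ΣN' = 184.2 kN/m; ΣW sinα = 100.7 kN/m
Resisting = 67.7 + 184.2·tan24.8° = 67.7 + 85.1 = 152.8 kN/m
FS = 152.8 / 100.7 = 1.518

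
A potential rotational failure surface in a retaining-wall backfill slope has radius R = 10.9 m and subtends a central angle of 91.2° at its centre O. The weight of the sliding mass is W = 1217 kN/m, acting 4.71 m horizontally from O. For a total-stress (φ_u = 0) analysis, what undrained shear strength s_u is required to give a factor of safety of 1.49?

FS = s_u·L_a·R / (W·d), so s_u = FS·W·d / (L_a·R).
Arc length L_a = R·θ = 10.9·(91.2°·π/180) = 10.9·1.5917 = 17.35 m
s_u = 1.49·1217·4.71 / (17.35·10.9) = 8540.8 / 189.11 = 45.16 kPa

s_u = 45.2 kPa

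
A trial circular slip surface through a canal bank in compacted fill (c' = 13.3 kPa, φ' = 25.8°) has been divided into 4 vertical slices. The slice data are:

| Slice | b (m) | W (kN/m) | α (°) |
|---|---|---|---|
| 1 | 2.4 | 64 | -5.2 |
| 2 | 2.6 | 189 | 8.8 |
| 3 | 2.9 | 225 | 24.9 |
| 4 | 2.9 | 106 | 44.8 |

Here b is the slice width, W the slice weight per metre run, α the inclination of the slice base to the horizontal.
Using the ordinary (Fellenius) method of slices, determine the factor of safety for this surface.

Ordinary method of slices: FS = Σ[c'·Δl_i + (W_i cosα_i)·tanφ'] / Σ W_i sinα_i, with Δl_i = b_i / cosα_i.
Slice 1: Δl = 2.4/cos(-5.2°) = 2.410 m; N'_1 = 64·cos(-5.2°) = 63.7; c'Δl = 32.05; W sinα = -5.8
Slice 2: Δl = 2.6/cos8.8° = 2.631 m; N'_2 = 189·cos8.8° = 186.8; c'Δl = 34.99; W sinα = 28.9
Slice 3: Δl = 2.9/cos24.9° = 3.197 m; N'_3 = 225·cos24.9° = 204.1; c'Δl = 42.52; W sinα = 94.7
Slice 4: Δl = 2.9/cos44.8° = 4.087 m; N'_4 = 106·cos44.8° = 75.2; c'Δl = 54.36; W sinα = 74.7
Σc'Δl = 163.9 kN/m; ΣN' = 529.8 kN/m; ΣW sinα = 192.5 kN/m
Resisting = 163.9 + 529.8·tan25.8° = 163.9 + 256.1 = 420.0 kN/m
FS = 420.0 / 192.5 = 2.182

FS = 2.18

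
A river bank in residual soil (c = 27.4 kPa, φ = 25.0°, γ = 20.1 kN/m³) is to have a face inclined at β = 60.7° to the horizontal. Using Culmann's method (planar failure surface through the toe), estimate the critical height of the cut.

Culmann's analysis gives the critical failure plane at α_cr = (β + φ)/2 = (60.7 + 25.0)/2 = 42.9°, and the critical height
H_c = (4c/γ) · sinβ cosφ / [1 − cos(β − φ)]
    = (4·27.4/20.1) · sin60.7°·cos25.0° / [1 − cos(35.7°)]
    = 5.453 · 0.8721·0.9063 / [1 − 0.8121]
    = 5.453 · 0.7904 / 0.1879
    = 22.93 m

H_c = 22.93 m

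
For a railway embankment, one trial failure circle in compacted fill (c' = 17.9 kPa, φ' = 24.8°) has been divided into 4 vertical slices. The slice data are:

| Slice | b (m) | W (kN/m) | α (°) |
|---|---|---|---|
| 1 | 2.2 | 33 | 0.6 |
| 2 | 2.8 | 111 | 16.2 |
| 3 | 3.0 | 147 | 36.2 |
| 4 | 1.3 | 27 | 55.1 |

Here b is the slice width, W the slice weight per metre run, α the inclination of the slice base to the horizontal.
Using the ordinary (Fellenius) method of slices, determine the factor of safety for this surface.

FS = 2.32

Ordinary method of slices: FS = Σ[c'·Δl_i + (W_i cosα_i)·tanφ'] / Σ W_i sinα_i, with Δl_i = b_i / cosα_i.
Slice 1: Δl = 2.2/cos0.6° = 2.200 m; N'_1 = 33·cos0.6° = 33.0; c'Δl = 39.38; W sinα = 0.3
Slice 2: Δl = 2.8/cos16.2° = 2.916 m; N'_2 = 111·cos16.2° = 106.6; c'Δl = 52.19; W sinα = 31.0
Slice 3: Δl = 3.0/cos36.2° = 3.718 m; N'_3 = 147·cos36.2° = 118.6; c'Δl = 66.55; W sinα = 86.8
Slice 4: Δl = 1.3/cos55.1° = 2.272 m; N'_4 = 27·cos55.1° = 15.4; c'Δl = 40.67; W sinα = 22.1
Σc'Δl = 198.8 kN/m; ΣN' = 273.7 kN/m; ΣW sinα = 140.3 kN/m
Resisting = 198.8 + 273.7·tan24.8° = 198.8 + 126.4 = 325.2 kN/m
FS = 325.2 / 140.3 = 2.319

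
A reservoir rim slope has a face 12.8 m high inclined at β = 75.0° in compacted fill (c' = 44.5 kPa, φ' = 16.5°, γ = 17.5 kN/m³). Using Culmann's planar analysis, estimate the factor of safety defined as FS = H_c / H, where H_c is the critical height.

FS = 1.54

H_c = (4c'/γ) · sinβ cosφ' / [1 − cos(β − φ')]
    = (4·44.5/17.5) · sin75.0°·cos16.5° / [1 − cos58.5°]
    = 10.171 · 0.9261 / 0.4775 = 19.73 m
FS = H_c / H = 19.73 / 12.8 = 1.541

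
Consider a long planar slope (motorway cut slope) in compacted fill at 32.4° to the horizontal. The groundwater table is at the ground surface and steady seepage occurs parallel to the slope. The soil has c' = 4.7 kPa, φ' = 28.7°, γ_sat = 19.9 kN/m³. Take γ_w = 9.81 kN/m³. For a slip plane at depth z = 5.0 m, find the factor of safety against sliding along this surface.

With seepage parallel to the slope and the water table at the surface, the effective normal stress on the slip plane uses the buoyant unit weight γ' = γ_sat − γ_w while the driving shear stress uses γ_sat:
FS = [c' + γ' z cos²β tanφ'] / [γ_sat z sinβ cosβ]
γ' = 19.9 − 9.81 = 10.09 kN/m³
Numerator = 4.7 + 10.09·5.0·cos²32.4°·tan28.7° = 4.7 + 10.09·5.0·0.7129·0.5475 = 24.390 kPa
Denominator = 19.9·5.0·sin32.4°·cos32.4° = 19.9·5.0·0.5358·0.8443 = 45.015 kPa
FS = 24.390 / 45.015 = 0.542

FS = 0.54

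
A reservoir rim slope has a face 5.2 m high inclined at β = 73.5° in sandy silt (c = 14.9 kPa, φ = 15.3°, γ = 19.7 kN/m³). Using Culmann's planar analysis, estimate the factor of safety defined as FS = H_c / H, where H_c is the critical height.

FS = 1.14

H_c = (4c/γ) · sinβ cosφ / [1 − cos(β − φ)]
    = (4·14.9/19.7) · sin73.5°·cos15.3° / [1 − cos58.2°]
    = 3.025 · 0.9248 / 0.4730 = 5.91 m
FS = H_c / H = 5.91 / 5.2 = 1.137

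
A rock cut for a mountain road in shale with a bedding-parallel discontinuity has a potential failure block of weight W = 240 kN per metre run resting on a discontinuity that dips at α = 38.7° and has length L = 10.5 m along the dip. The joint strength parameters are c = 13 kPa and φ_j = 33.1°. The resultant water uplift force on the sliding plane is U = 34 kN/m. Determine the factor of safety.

Resolving the block weight along and normal to the plane and applying the Mohr–Coulomb strength on the joint:
N' = W cosα − U = 240·cos38.7° − 34 = 153.3 kN/m
Driving force T = W sinα = 240·sin38.7° = 150.1 kN/m
Resisting force R = c·L + N'·tanφ_j = 13·10.5 + 153.3·tan33.1° = 136.5 + 99.9 = 236.4 kN/m
FS = R / T = 236.4 / 150.1 = 1.576

FS = 1.58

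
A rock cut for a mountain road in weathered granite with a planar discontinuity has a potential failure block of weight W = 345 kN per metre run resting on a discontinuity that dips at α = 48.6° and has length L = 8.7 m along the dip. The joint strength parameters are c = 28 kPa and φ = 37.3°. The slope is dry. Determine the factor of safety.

FS = 1.61

Resolving the block weight along and normal to the plane and applying the Mohr–Coulomb strength on the joint:
N' = W cosα = 345·cos48.6° = 228.2 kN/m
Driving force T = W sinα = 345·sin48.6° = 258.8 kN/m
Resisting force R = c·L + N'·tanφ = 28·8.7 + 228.2·tan37.3° = 243.6 + 173.8 = 417.4 kN/m
FS = R / T = 417.4 / 258.8 = 1.613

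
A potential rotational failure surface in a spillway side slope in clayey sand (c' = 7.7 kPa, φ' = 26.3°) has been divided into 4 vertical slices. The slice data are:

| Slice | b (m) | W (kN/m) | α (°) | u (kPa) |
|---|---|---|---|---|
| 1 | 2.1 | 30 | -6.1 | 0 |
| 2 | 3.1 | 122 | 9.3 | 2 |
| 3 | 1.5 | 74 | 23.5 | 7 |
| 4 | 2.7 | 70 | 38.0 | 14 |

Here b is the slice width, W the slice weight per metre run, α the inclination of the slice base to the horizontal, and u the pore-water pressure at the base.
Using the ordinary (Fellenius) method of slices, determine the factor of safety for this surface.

FS = 2.04

Ordinary method of slices: FS = Σ[c'·Δl_i + (W_i cosα_i − u_i·Δl_i)·tanφ'] / Σ W_i sinα_i, with Δl_i = b_i / cosα_i.
Slice 1: Δl = 2.1/cos(-6.1°) = 2.112 m; N'_1 = 30·cos(-6.1°) − 0·2.112 = 29.8; c'Δl = 16.26; W sinα = -3.2
Slice 2: Δl = 3.1/cos9.3° = 3.141 m; N'_2 = 122·cos9.3° − 2·3.141 = 114.1; c'Δl = 24.19; W sinα = 19.7
Slice 3: Δl = 1.5/cos23.5° = 1.636 m; N'_3 = 74·cos23.5° − 7·1.636 = 56.4; c'Δl = 12.59; W sinα = 29.5
Slice 4: Δl = 2.7/cos38.0° = 3.426 m; N'_4 = 70·cos38.0° − 14·3.426 = 7.2; c'Δl = 26.38; W sinα = 43.1
Σc'Δl = 79.4 kN/m; ΣN' = 207.5 kN/m; ΣW sinα = 89.1 kN/m
Resisting = 79.4 + 207.5·tan26.3° = 79.4 + 102.6 = 182.0 kN/m
FS = 182.0 / 89.1 = 2.042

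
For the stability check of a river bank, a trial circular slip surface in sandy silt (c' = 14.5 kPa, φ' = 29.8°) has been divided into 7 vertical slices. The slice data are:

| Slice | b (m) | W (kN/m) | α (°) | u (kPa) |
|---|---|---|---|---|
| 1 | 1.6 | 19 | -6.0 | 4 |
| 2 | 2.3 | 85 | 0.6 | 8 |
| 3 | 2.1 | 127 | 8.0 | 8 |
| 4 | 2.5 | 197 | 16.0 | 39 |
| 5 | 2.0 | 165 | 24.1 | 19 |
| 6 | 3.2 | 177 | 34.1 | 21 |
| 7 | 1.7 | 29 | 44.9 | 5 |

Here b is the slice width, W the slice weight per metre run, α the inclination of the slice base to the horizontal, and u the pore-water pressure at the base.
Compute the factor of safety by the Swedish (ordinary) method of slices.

FS = 1.98

Ordinary method of slices: FS = Σ[c'·Δl_i + (W_i cosα_i − u_i·Δl_i)·tanφ'] / Σ W_i sinα_i, with Δl_i = b_i / cosα_i.
Slice 1: Δl = 1.6/cos(-6.0°) = 1.609 m; N'_1 = 19·cos(-6.0°) − 4·1.609 = 12.5; c'Δl = 23.33; W sinα = -2.0
Slice 2: Δl = 2.3/cos0.6° = 2.300 m; N'_2 = 85·cos0.6° − 8·2.300 = 66.6; c'Δl = 33.35; W sinα = 0.9
Slice 3: Δl = 2.1/cos8.0° = 2.121 m; N'_3 = 127·cos8.0° − 8·2.121 = 108.8; c'Δl = 30.75; W sinα = 17.7
Slice 4: Δl = 2.5/cos16.0° = 2.601 m; N'_4 = 197·cos16.0° − 39·2.601 = 87.9; c'Δl = 37.71; W sinα = 54.3
Slice 5: Δl = 2.0/cos24.1° = 2.191 m; N'_5 = 165·cos24.1° − 19·2.191 = 109.0; c'Δl = 31.77; W sinα = 67.4
Slice 6: Δl = 3.2/cos34.1° = 3.864 m; N'_6 = 177·cos34.1° − 21·3.864 = 65.4; c'Δl = 56.03; W sinα = 99.2
Slice 7: Δl = 1.7/cos44.9° = 2.400 m; N'_7 = 29·cos44.9° − 5·2.400 = 8.5; c'Δl = 34.80; W sinα = 20.5
Σc'Δl = 247.7 kN/m; ΣN' = 458.7 kN/m; ΣW sinα = 258.0 kN/m
Resisting = 247.7 + 458.7·tan29.8° = 247.7 + 262.7 = 510.5 kN/m
FS = 510.5 / 258.0 = 1.979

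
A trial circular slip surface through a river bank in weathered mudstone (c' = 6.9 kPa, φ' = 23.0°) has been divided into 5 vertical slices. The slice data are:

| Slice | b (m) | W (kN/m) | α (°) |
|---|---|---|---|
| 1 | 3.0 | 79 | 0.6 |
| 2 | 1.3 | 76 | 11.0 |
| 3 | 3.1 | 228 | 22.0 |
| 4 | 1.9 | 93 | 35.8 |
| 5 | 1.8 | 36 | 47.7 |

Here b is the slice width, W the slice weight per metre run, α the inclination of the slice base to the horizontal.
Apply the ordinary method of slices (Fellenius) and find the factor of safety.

Ordinary method of slices: FS = Σ[c'·Δl_i + (W_i cosα_i)·tanφ'] / Σ W_i sinα_i, with Δl_i = b_i / cosα_i.
Slice 1: Δl = 3.0/cos0.6° = 3.000 m; N'_1 = 79·cos0.6° = 79.0; c'Δl = 20.70; W sinα = 0.8
Slice 2: Δl = 1.3/cos11.0° = 1.324 m; N'_2 = 76·cos11.0° = 74.6; c'Δl = 9.14; W sinα = 14.5
Slice 3: Δl = 3.1/cos22.0° = 3.343 m; N'_3 = 228·cos22.0° = 211.4; c'Δl = 23.07; W sinα = 85.4
Slice 4: Δl = 1.9/cos35.8° = 2.343 m; N'_4 = 93·cos35.8° = 75.4; c'Δl = 16.16; W sinα = 54.4
Slice 5: Δl = 1.8/cos47.7° = 2.675 m; N'_5 = 36·cos47.7° = 24.2; c'Δl = 18.45; W sinα = 26.6
Σc'Δl = 87.5 kN/m; ΣN' = 464.7 kN/m; ΣW sinα = 181.8 kN/m
Resisting = 87.5 + 464.7·tan23.0° = 87.5 + 197.2 = 284.8 kN/m
FS = 284.8 / 181.8 = 1.567

FS = 1.57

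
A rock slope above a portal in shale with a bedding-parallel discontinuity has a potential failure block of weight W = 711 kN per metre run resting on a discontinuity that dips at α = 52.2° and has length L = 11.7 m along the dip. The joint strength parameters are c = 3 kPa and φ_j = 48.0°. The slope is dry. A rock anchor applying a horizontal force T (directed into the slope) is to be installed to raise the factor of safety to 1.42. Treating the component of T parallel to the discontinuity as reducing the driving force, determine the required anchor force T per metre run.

Resolving forces along and normal to the sliding plane, with the horizontal anchor force T adding T·sinα to the effective normal force and T·cosα acting up the plane against the driving force:
FS = [cL + (W cosα + T sinα) tanφ_j] / [W sinα − T cosα]
Without the anchor: N' = 435.8 kN/m, driving T_d = 561.8 kN/m, resisting R = 3·11.7 + 435.8·tan48.0° = 519.1 kN/m, FS = 0.92.
Setting FS = 1.42 and solving for T:
1.42·(561.8 − T cos52.2°) = 519.1 + T sin52.2°·tan48.0°
T·(sin52.2°·tan48.0° + 1.42·cos52.2°) = 1.42·561.8 − 519.1
T·(0.7902·1.1106 + 1.42·0.6129) = 797.8 − 519.1 = 278.7
T·1.7479 = 278.7
T = 159.4 kN/m

T = 159 kN/m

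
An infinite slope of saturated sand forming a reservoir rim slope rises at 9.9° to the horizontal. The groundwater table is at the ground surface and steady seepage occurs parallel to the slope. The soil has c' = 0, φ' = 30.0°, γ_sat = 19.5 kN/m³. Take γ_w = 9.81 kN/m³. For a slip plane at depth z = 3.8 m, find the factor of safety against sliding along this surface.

With seepage parallel to the slope and the water table at the surface, the effective normal stress on the slip plane uses the buoyant unit weight γ' = γ_sat − γ_w while the driving shear stress uses γ_sat:
FS = [c' + γ' z cos²β tanφ'] / [γ_sat z sinβ cosβ]
(For c' = 0 this reduces to FS = (γ'/γ_sat)·tanφ'/tanβ.)
γ' = 19.5 − 9.81 = 9.69 kN/m³
Numerator = 0.0 + 9.69·3.8·cos²9.9°·tan30.0° = 0.0 + 9.69·3.8·0.9704·0.5774 = 20.631 kPa
Denominator = 19.5·3.8·sin9.9°·cos9.9° = 19.5·3.8·0.1719·0.9851 = 12.550 kPa
FS = 20.631 / 12.550 = 1.644

FS = 1.64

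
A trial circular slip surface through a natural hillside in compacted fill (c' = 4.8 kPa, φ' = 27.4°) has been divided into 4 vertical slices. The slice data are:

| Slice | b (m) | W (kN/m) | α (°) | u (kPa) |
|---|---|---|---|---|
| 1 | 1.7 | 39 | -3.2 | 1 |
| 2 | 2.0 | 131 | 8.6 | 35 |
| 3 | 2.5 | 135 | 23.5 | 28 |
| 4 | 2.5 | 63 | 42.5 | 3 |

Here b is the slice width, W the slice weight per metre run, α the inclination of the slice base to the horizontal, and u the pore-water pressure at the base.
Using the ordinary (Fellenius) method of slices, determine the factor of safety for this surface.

Ordinary method of slices: FS = Σ[c'·Δl_i + (W_i cosα_i − u_i·Δl_i)·tanφ'] / Σ W_i sinα_i, with Δl_i = b_i / cosα_i.
Slice 1: Δl = 1.7/cos(-3.2°) = 1.703 m; N'_1 = 39·cos(-3.2°) − 1·1.703 = 37.2; c'Δl = 8.17; W sinα = -2.2
Slice 2: Δl = 2.0/cos8.6° = 2.023 m; N'_2 = 131·cos8.6° − 35·2.023 = 58.7; c'Δl = 9.71; W sinα = 19.6
Slice 3: Δl = 2.5/cos23.5° = 2.726 m; N'_3 = 135·cos23.5° − 28·2.726 = 47.5; c'Δl = 13.09; W sinα = 53.8
Slice 4: Δl = 2.5/cos42.5° = 3.391 m; N'_4 = 63·cos42.5° − 3·3.391 = 36.3; c'Δl = 16.28; W sinα = 42.6
Σc'Δl = 47.2 kN/m; ΣN' = 179.7 kN/m; ΣW sinα = 113.8 kN/m
Resisting = 47.2 + 179.7·tan27.4° = 47.2 + 93.2 = 140.4 kN/m
FS = 140.4 / 113.8 = 1.234

FS = 1.23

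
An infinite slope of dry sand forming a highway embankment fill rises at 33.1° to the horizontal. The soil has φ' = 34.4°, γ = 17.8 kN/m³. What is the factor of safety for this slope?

FS = 1.05

For a dry cohesionless infinite slope the factor of safety is FS = tanφ' / tanβ.
FS = tan34.4° / tan33.1° = 0.6847 / 0.6519 = 1.050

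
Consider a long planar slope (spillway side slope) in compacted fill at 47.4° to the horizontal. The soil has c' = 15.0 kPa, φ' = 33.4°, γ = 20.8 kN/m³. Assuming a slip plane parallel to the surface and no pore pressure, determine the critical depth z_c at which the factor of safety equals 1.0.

z_c = 3.68 m

Setting FS = 1.00 in FS = [c' + γz cos²β tanφ'] / [γz sinβ cosβ] and solving for z:
z = c' / [γ cosβ (FS·sinβ − cosβ·tanφ')]
  = 15.0 / [20.8·cos47.4°·(1.00·sin47.4° − cos47.4°·tan33.4°)]
  = 15.0 / [20.8·0.6769·(1.00·0.7361 − 0.6769·0.6594)]
  = 15.0 / 4.0798 = 3.677 m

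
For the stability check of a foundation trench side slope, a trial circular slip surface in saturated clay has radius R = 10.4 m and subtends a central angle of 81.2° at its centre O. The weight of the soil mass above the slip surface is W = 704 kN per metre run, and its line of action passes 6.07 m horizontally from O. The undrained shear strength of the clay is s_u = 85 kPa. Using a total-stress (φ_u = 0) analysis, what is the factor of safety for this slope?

FS = 3.05

Taking moments about the centre O, the resisting moment is provided by the undrained shear strength acting along the arc:
Arc length L_a = R·θ = 10.4·(81.2°·π/180) = 10.4·1.4172 = 14.74 m
M_R = s_u·L_a·R = 85·14.74·10.4 = 13029.2 kN·m/m
M_D = W·d = 704·6.07 = 4273.3 kN·m/m
FS = M_R / M_D = 13029.2 / 4273.3 = 3.049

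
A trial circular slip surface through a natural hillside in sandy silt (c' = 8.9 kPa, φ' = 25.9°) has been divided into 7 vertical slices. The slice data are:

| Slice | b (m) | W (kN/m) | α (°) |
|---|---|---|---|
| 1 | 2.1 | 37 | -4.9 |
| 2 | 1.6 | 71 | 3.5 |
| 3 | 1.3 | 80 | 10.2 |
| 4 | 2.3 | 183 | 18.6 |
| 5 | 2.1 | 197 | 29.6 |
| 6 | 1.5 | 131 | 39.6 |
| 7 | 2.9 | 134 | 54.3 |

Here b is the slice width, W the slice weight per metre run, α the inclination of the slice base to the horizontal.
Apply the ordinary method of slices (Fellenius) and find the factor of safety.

FS = 1.36

Ordinary method of slices: FS = Σ[c'·Δl_i + (W_i cosα_i)·tanφ'] / Σ W_i sinα_i, with Δl_i = b_i / cosα_i.
Slice 1: Δl = 2.1/cos(-4.9°) = 2.108 m; N'_1 = 37·cos(-4.9°) = 36.9; c'Δl = 18.76; W sinα = -3.2
Slice 2: Δl = 1.6/cos3.5° = 1.603 m; N'_2 = 71·cos3.5° = 70.9; c'Δl = 14.27; W sinα = 4.3
Slice 3: Δl = 1.3/cos10.2° = 1.321 m; N'_3 = 80·cos10.2° = 78.7; c'Δl = 11.76; W sinα = 14.2
Slice 4: Δl = 2.3/cos18.6° = 2.427 m; N'_4 = 183·cos18.6° = 173.4; c'Δl = 21.60; W sinα = 58.4
Slice 5: Δl = 2.1/cos29.6° = 2.415 m; N'_5 = 197·cos29.6° = 171.3; c'Δl = 21.50; W sinα = 97.3
Slice 6: Δl = 1.5/cos39.6° = 1.947 m; N'_6 = 131·cos39.6° = 100.9; c'Δl = 17.33; W sinα = 83.5
Slice 7: Δl = 2.9/cos54.3° = 4.970 m; N'_7 = 134·cos54.3° = 78.2; c'Δl = 44.23; W sinα = 108.8
Σc'Δl = 149.4 kN/m; ΣN' = 710.3 kN/m; ΣW sinα = 363.3 kN/m
Resisting = 149.4 + 710.3·tan25.9° = 149.4 + 344.9 = 494.3 kN/m
FS = 494.3 / 363.3 = 1.361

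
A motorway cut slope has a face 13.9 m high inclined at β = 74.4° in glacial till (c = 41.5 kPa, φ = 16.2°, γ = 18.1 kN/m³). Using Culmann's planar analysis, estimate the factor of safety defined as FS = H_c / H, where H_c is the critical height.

FS = 1.29

H_c = (4c/γ) · sinβ cosφ / [1 − cos(β − φ)]
    = (4·41.5/18.1) · sin74.4°·cos16.2° / [1 − cos58.2°]
    = 9.171 · 0.9249 / 0.4730 = 17.93 m
FS = H_c / H = 17.93 / 13.9 = 1.290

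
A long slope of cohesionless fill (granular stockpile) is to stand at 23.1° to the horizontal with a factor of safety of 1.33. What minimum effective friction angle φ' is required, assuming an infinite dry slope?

φ' = 29.6°

FS = tanφ'/tanβ ⇒ tanφ' = FS · tanβ = 1.33 · tan23.1° = 0.5673
φ' = arctan(0.5673) = 29.57°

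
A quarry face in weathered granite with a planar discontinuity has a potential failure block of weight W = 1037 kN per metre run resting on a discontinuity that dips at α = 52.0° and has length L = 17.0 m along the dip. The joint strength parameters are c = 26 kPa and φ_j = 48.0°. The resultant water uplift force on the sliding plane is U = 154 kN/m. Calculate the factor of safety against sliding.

Resolving the block weight along and normal to the plane and applying the Mohr–Coulomb strength on the joint:
N' = W cosα − U = 1037·cos52.0° − 154 = 484.4 kN/m
Driving force T = W sinα = 1037·sin52.0° = 817.2 kN/m
Resisting force R = c·L + N'·tanφ_j = 26·17.0 + 484.4·tan48.0° = 442.0 + 538.0 = 980.0 kN/m
FS = R / T = 980.0 / 817.2 = 1.199

FS = 1.20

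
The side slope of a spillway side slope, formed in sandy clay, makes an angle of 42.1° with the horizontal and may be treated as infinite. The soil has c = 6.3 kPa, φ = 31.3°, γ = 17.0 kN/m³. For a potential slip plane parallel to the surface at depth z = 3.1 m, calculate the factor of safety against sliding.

FS = 0.91

For an infinite slope with a slip plane parallel to the surface (no pore pressure): FS = [c + γz cos²β tanφ] / [γz sinβ cosβ].
γz = 17.0·3.1 = 52.70 kN/m²
Numerator = 6.3 + 52.70·cos²42.1°·tan31.3° = 6.3 + 52.70·0.5505·0.6080 = 23.940 kPa
Denominator = 52.70·sin42.1°·cos42.1° = 52.70·0.6704·0.7420 = 26.215 kPa
FS = 23.940 / 26.215 = 0.913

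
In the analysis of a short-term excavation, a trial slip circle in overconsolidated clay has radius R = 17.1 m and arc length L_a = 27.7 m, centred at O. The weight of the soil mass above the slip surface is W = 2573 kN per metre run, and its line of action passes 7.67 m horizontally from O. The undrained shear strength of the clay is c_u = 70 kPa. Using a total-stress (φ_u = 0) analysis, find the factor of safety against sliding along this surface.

Taking moments about the centre O, the resisting moment is provided by the undrained shear strength acting along the arc:
M_R = c_u·L_a·R = 70·27.70·17.1 = 33156.9 kN·m/m
M_D = W·d = 2573·7.67 = 19734.9 kN·m/m
FS = M_R / M_D = 33156.9 / 19734.9 = 1.680

FS = 1.68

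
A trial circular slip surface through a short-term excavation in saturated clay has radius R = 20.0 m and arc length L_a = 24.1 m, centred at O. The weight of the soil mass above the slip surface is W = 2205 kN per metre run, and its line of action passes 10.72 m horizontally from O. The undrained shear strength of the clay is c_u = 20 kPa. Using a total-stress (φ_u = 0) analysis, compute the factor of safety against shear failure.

Taking moments about the centre O, the resisting moment is provided by the undrained shear strength acting along the arc:
M_R = c_u·L_a·R = 20·24.10·20.0 = 9640.0 kN·m/m
M_D = W·d = 2205·10.72 = 23637.6 kN·m/m
FS = M_R / M_D = 9640.0 / 23637.6 = 0.408

FS = 0.41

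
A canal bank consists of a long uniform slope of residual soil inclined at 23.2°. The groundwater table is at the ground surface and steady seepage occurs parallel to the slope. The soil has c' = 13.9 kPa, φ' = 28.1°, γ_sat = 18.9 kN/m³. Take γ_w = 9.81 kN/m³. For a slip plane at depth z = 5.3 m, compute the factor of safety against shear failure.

FS = 0.98

With seepage parallel to the slope and the water table at the surface, the effective normal stress on the slip plane uses the buoyant unit weight γ' = γ_sat − γ_w while the driving shear stress uses γ_sat:
FS = [c' + γ' z cos²β tanφ'] / [γ_sat z sinβ cosβ]
γ' = 18.9 − 9.81 = 9.09 kN/m³
Numerator = 13.9 + 9.09·5.3·cos²23.2°·tan28.1° = 13.9 + 9.09·5.3·0.8448·0.5340 = 35.632 kPa
Denominator = 18.9·5.3·sin23.2°·cos23.2° = 18.9·5.3·0.3939·0.9191 = 36.270 kPa
FS = 35.632 / 36.270 = 0.982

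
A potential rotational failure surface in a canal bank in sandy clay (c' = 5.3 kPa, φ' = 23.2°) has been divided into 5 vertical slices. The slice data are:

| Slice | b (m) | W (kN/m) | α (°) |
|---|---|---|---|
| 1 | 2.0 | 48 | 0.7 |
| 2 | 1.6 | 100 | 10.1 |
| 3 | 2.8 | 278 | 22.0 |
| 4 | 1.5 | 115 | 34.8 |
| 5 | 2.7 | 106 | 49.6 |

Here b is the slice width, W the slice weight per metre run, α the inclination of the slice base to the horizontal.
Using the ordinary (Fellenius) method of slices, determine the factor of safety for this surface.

FS = 1.15

Ordinary method of slices: FS = Σ[c'·Δl_i + (W_i cosα_i)·tanφ'] / Σ W_i sinα_i, with Δl_i = b_i / cosα_i.
Slice 1: Δl = 2.0/cos0.7° = 2.000 m; N'_1 = 48·cos0.7° = 48.0; c'Δl = 10.60; W sinα = 0.6
Slice 2: Δl = 1.6/cos10.1° = 1.625 m; N'_2 = 100·cos10.1° = 98.5; c'Δl = 8.61; W sinα = 17.5
Slice 3: Δl = 2.8/cos22.0° = 3.020 m; N'_3 = 278·cos22.0° = 257.8; c'Δl = 16.01; W sinα = 104.1
Slice 4: Δl = 1.5/cos34.8° = 1.827 m; N'_4 = 115·cos34.8° = 94.4; c'Δl = 9.68; W sinα = 65.6
Slice 5: Δl = 2.7/cos49.6° = 4.166 m; N'_5 = 106·cos49.6° = 68.7; c'Δl = 22.08; W sinα = 80.7
Σc'Δl = 67.0 kN/m; ΣN' = 567.3 kN/m; ΣW sinα = 268.6 kN/m
Resisting = 67.0 + 567.3·tan23.2° = 67.0 + 243.2 = 310.1 kN/m
FS = 310.1 / 268.6 = 1.155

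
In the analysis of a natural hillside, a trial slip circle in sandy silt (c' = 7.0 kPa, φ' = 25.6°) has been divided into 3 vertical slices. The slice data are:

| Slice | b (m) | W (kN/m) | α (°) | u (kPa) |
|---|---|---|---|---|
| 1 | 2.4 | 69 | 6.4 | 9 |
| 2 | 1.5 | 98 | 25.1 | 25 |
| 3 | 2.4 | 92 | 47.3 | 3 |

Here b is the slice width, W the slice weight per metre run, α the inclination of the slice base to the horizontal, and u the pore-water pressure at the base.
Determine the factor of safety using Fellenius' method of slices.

Ordinary method of slices: FS = Σ[c'·Δl_i + (W_i cosα_i − u_i·Δl_i)·tanφ'] / Σ W_i sinα_i, with Δl_i = b_i / cosα_i.
Slice 1: Δl = 2.4/cos6.4° = 2.415 m; N'_1 = 69·cos6.4° − 9·2.415 = 46.8; c'Δl = 16.91; W sinα = 7.7
Slice 2: Δl = 1.5/cos25.1° = 1.656 m; N'_2 = 98·cos25.1° − 25·1.656 = 47.3; c'Δl = 11.59; W sinα = 41.6
Slice 3: Δl = 2.4/cos47.3° = 3.539 m; N'_3 = 92·cos47.3° − 3·3.539 = 51.8; c'Δl = 24.77; W sinα = 67.6
Σc'Δl = 53.3 kN/m; ΣN' = 145.9 kN/m; ΣW sinα = 116.9 kN/m
Resisting = 53.3 + 145.9·tan25.6° = 53.3 + 69.9 = 123.2 kN/m
FS = 123.2 / 116.9 = 1.054

FS = 1.05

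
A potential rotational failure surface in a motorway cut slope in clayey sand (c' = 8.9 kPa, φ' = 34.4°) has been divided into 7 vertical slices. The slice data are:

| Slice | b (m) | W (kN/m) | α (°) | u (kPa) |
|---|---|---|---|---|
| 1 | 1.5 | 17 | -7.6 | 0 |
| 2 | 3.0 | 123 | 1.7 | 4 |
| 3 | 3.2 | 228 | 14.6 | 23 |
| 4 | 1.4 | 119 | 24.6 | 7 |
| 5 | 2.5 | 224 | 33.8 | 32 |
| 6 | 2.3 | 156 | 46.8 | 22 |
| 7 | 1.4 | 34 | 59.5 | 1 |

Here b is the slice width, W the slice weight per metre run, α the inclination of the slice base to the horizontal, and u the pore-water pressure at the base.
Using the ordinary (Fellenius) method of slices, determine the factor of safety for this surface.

FS = 1.36

Ordinary method of slices: FS = Σ[c'·Δl_i + (W_i cosα_i − u_i·Δl_i)·tanφ'] / Σ W_i sinα_i, with Δl_i = b_i / cosα_i.
Slice 1: Δl = 1.5/cos(-7.6°) = 1.513 m; N'_1 = 17·cos(-7.6°) − 0·1.513 = 16.9; c'Δl = 13.47; W sinα = -2.2
Slice 2: Δl = 3.0/cos1.7° = 3.001 m; N'_2 = 123·cos1.7° − 4·3.001 = 110.9; c'Δl = 26.71; W sinα = 3.6
Slice 3: Δl = 3.2/cos14.6° = 3.307 m; N'_3 = 228·cos14.6° − 23·3.307 = 144.6; c'Δl = 29.43; W sinα = 57.5
Slice 4: Δl = 1.4/cos24.6° = 1.540 m; N'_4 = 119·cos24.6° − 7·1.540 = 97.4; c'Δl = 13.70; W sinα = 49.5
Slice 5: Δl = 2.5/cos33.8° = 3.008 m; N'_5 = 224·cos33.8° − 32·3.008 = 89.9; c'Δl = 26.78; W sinα = 124.6
Slice 6: Δl = 2.3/cos46.8° = 3.360 m; N'_6 = 156·cos46.8° − 22·3.360 = 32.9; c'Δl = 29.90; W sinα = 113.7
Slice 7: Δl = 1.4/cos59.5° = 2.758 m; N'_7 = 34·cos59.5° − 1·2.758 = 14.5; c'Δl = 24.55; W sinα = 29.3
Σc'Δl = 164.5 kN/m; ΣN' = 507.0 kN/m; ΣW sinα = 376.0 kN/m
Resisting = 164.5 + 507.0·tan34.4° = 164.5 + 347.2 = 511.7 kN/m
FS = 511.7 / 376.0 = 1.361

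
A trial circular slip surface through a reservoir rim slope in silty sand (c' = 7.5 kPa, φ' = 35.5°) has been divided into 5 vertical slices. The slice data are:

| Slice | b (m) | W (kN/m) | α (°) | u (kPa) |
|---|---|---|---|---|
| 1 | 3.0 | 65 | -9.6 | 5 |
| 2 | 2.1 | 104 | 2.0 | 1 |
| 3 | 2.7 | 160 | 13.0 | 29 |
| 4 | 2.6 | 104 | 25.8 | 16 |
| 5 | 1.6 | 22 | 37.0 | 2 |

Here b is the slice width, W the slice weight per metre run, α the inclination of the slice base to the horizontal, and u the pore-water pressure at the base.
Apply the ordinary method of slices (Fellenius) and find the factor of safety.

Ordinary method of slices: FS = Σ[c'·Δl_i + (W_i cosα_i − u_i·Δl_i)·tanφ'] / Σ W_i sinα_i, with Δl_i = b_i / cosα_i.
Slice 1: Δl = 3.0/cos(-9.6°) = 3.043 m; N'_1 = 65·cos(-9.6°) − 5·3.043 = 48.9; c'Δl = 22.82; W sinα = -10.8
Slice 2: Δl = 2.1/cos2.0° = 2.101 m; N'_2 = 104·cos2.0° − 1·2.101 = 101.8; c'Δl = 15.76; W sinα = 3.6
Slice 3: Δl = 2.7/cos13.0° = 2.771 m; N'_3 = 160·cos13.0° − 29·2.771 = 75.5; c'Δl = 20.78; W sinα = 36.0
Slice 4: Δl = 2.6/cos25.8° = 2.888 m; N'_4 = 104·cos25.8° − 16·2.888 = 47.4; c'Δl = 21.66; W sinα = 45.3
Slice 5: Δl = 1.6/cos37.0° = 2.003 m; N'_5 = 22·cos37.0° − 2·2.003 = 13.6; c'Δl = 15.03; W sinα = 13.2
Σc'Δl = 96.0 kN/m; ΣN' = 287.2 kN/m; ΣW sinα = 87.3 kN/m
Resisting = 96.0 + 287.2·tan35.5° = 96.0 + 204.9 = 300.9 kN/m
FS = 300.9 / 87.3 = 3.448

FS = 3.45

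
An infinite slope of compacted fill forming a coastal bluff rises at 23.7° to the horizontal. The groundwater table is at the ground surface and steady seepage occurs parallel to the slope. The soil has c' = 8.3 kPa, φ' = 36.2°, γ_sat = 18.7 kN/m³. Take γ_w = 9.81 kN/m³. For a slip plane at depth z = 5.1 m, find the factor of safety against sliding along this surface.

FS = 1.03

With seepage parallel to the slope and the water table at the surface, the effective normal stress on the slip plane uses the buoyant unit weight γ' = γ_sat − γ_w while the driving shear stress uses γ_sat:
FS = [c' + γ' z cos²β tanφ'] / [γ_sat z sinβ cosβ]
γ' = 18.7 − 9.81 = 8.89 kN/m³
Numerator = 8.3 + 8.89·5.1·cos²23.7°·tan36.2° = 8.3 + 8.89·5.1·0.8384·0.7319 = 36.122 kPa
Denominator = 18.7·5.1·sin23.7°·cos23.7° = 18.7·5.1·0.4019·0.9157 = 35.101 kPa
FS = 36.122 / 35.101 = 1.029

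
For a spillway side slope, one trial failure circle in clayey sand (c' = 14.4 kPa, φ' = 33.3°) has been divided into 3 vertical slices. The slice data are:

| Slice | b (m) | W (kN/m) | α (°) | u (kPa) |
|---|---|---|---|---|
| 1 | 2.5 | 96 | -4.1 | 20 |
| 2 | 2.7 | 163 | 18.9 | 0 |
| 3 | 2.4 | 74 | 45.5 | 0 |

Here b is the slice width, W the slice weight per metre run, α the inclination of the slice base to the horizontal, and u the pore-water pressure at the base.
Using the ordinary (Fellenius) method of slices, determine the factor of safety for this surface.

FS = 2.96

Ordinary method of slices: FS = Σ[c'·Δl_i + (W_i cosα_i − u_i·Δl_i)·tanφ'] / Σ W_i sinα_i, with Δl_i = b_i / cosα_i.
Slice 1: Δl = 2.5/cos(-4.1°) = 2.506 m; N'_1 = 96·cos(-4.1°) − 20·2.506 = 45.6; c'Δl = 36.09; W sinα = -6.9
Slice 2: Δl = 2.7/cos18.9° = 2.854 m; N'_2 = 163·cos18.9° − 0·2.854 = 154.2; c'Δl = 41.10; W sinα = 52.8
Slice 3: Δl = 2.4/cos45.5° = 3.424 m; N'_3 = 74·cos45.5° − 0·3.424 = 51.9; c'Δl = 49.31; W sinα = 52.8
Σc'Δl = 126.5 kN/m; ΣN' = 251.7 kN/m; ΣW sinα = 98.7 kN/m
Resisting = 126.5 + 251.7·tan33.3° = 126.5 + 165.3 = 291.8 kN/m
FS = 291.8 / 98.7 = 2.956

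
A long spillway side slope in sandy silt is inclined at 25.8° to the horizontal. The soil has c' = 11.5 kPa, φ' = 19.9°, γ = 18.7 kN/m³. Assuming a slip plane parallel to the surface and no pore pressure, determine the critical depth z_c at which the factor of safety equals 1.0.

Setting FS = 1.00 in FS = [c' + γz cos²β tanφ'] / [γz sinβ cosβ] and solving for z:
z = c' / [γ cosβ (FS·sinβ − cosβ·tanφ')]
  = 11.5 / [18.7·cos25.8°·(1.00·sin25.8° − cos25.8°·tan19.9°)]
  = 11.5 / [18.7·0.9003·(1.00·0.4352 − 0.9003·0.3620)]
  = 11.5 / 1.8405 = 6.248 m

z_c = 6.25 m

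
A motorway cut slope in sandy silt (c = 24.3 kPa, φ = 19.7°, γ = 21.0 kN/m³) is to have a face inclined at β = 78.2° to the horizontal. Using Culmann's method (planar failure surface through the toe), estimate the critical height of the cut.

Culmann's analysis gives the critical failure plane at α_cr = (β + φ)/2 = (78.2 + 19.7)/2 = 49.0°, and the critical height
H_c = (4c/γ) · sinβ cosφ / [1 − cos(β − φ)]
    = (4·24.3/21.0) · sin78.2°·cos19.7° / [1 − cos(58.5°)]
    = 4.629 · 0.9789·0.9415 / [1 − 0.5225]
    = 4.629 · 0.9216 / 0.4775
    = 8.93 m

H_c = 8.93 m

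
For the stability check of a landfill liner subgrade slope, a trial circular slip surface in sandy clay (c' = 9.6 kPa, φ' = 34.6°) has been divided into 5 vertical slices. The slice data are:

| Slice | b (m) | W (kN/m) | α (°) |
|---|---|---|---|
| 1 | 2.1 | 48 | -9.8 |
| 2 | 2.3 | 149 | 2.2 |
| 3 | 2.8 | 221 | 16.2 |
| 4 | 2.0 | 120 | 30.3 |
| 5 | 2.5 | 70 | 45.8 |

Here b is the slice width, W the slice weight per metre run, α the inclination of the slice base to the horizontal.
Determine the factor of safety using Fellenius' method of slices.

FS = 3.03

Ordinary method of slices: FS = Σ[c'·Δl_i + (W_i cosα_i)·tanφ'] / Σ W_i sinα_i, with Δl_i = b_i / cosα_i.
Slice 1: Δl = 2.1/cos(-9.8°) = 2.131 m; N'_1 = 48·cos(-9.8°) = 47.3; c'Δl = 20.46; W sinα = -8.2
Slice 2: Δl = 2.3/cos2.2° = 2.302 m; N'_2 = 149·cos2.2° = 148.9; c'Δl = 22.10; W sinα = 5.7
Slice 3: Δl = 2.8/cos16.2° = 2.916 m; N'_3 = 221·cos16.2° = 212.2; c'Δl = 27.99; W sinα = 61.7
Slice 4: Δl = 2.0/cos30.3° = 2.316 m; N'_4 = 120·cos30.3° = 103.6; c'Δl = 22.24; W sinα = 60.5
Slice 5: Δl = 2.5/cos45.8° = 3.586 m; N'_5 = 70·cos45.8° = 48.8; c'Δl = 34.43; W sinα = 50.2
Σc'Δl = 127.2 kN/m; ΣN' = 560.8 kN/m; ΣW sinα = 169.9 kN/m
Resisting = 127.2 + 560.8·tan34.6° = 127.2 + 386.9 = 514.1 kN/m
FS = 514.1 / 169.9 = 3.025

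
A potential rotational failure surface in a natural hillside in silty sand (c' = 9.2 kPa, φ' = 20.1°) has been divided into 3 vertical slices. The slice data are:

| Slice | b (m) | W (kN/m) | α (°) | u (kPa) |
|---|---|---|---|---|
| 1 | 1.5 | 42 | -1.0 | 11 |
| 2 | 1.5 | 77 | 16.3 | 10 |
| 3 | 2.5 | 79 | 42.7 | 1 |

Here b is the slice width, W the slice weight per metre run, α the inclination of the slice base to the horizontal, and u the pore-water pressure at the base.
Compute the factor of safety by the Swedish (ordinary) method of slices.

FS = 1.48

Ordinary method of slices: FS = Σ[c'·Δl_i + (W_i cosα_i − u_i·Δl_i)·tanφ'] / Σ W_i sinα_i, with Δl_i = b_i / cosα_i.
Slice 1: Δl = 1.5/cos(-1.0°) = 1.500 m; N'_1 = 42·cos(-1.0°) − 11·1.500 = 25.5; c'Δl = 13.80; W sinα = -0.7
Slice 2: Δl = 1.5/cos16.3° = 1.563 m; N'_2 = 77·cos16.3° − 10·1.563 = 58.3; c'Δl = 14.38; W sinα = 21.6
Slice 3: Δl = 2.5/cos42.7° = 3.402 m; N'_3 = 79·cos42.7° − 1·3.402 = 54.7; c'Δl = 31.30; W sinα = 53.6
Σc'Δl = 59.5 kN/m; ΣN' = 138.4 kN/m; ΣW sinα = 74.5 kN/m
Resisting = 59.5 + 138.4·tan20.1° = 59.5 + 50.7 = 110.1 kN/m
FS = 110.1 / 74.5 = 1.479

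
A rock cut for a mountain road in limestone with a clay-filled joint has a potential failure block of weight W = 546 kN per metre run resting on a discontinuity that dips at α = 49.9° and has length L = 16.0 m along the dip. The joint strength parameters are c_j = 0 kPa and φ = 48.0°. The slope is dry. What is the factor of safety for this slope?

Resolving the block weight along and normal to the plane and applying the Mohr–Coulomb strength on the joint:
N' = W cosα = 546·cos49.9° = 351.7 kN/m
Driving force T = W sinα = 546·sin49.9° = 417.6 kN/m
Resisting force R = c_j·L + N'·tanφ = 0·16.0 + 351.7·tan48.0° = 0.0 + 390.6 = 390.6 kN/m
FS = R / T = 390.6 / 417.6 = 0.935

FS = 0.94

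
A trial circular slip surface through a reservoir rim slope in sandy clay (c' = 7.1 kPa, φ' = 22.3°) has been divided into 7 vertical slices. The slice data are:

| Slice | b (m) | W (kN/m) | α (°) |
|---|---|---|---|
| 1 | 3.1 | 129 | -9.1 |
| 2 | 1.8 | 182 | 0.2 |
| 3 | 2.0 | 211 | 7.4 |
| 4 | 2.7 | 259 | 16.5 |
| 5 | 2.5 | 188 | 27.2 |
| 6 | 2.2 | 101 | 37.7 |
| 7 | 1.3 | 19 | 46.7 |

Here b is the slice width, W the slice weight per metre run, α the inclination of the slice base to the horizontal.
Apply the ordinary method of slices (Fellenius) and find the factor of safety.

Ordinary method of slices: FS = Σ[c'·Δl_i + (W_i cosα_i)·tanφ'] / Σ W_i sinα_i, with Δl_i = b_i / cosα_i.
Slice 1: Δl = 3.1/cos(-9.1°) = 3.140 m; N'_1 = 129·cos(-9.1°) = 127.4; c'Δl = 22.29; W sinα = -20.4
Slice 2: Δl = 1.8/cos0.2° = 1.800 m; N'_2 = 182·cos0.2° = 182.0; c'Δl = 12.78; W sinα = 0.6
Slice 3: Δl = 2.0/cos7.4° = 2.017 m; N'_3 = 211·cos7.4° = 209.2; c'Δl = 14.32; W sinα = 27.2
Slice 4: Δl = 2.7/cos16.5° = 2.816 m; N'_4 = 259·cos16.5° = 248.3; c'Δl = 19.99; W sinα = 73.6
Slice 5: Δl = 2.5/cos27.2° = 2.811 m; N'_5 = 188·cos27.2° = 167.2; c'Δl = 19.96; W sinα = 85.9
Slice 6: Δl = 2.2/cos37.7° = 2.781 m; N'_6 = 101·cos37.7° = 79.9; c'Δl = 19.74; W sinα = 61.8
Slice 7: Δl = 1.3/cos46.7° = 1.896 m; N'_7 = 19·cos46.7° = 13.0; c'Δl = 13.46; W sinα = 13.8
Σc'Δl = 122.5 kN/m; ΣN' = 1027.1 kN/m; ΣW sinα = 242.5 kN/m
Resisting = 122.5 + 1027.1·tan22.3° = 122.5 + 421.2 = 543.8 kN/m
FS = 543.8 / 242.5 = 2.242

FS = 2.24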